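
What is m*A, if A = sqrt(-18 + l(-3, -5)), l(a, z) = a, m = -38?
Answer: -38*I*sqrt(21) ≈ -174.14*I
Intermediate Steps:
A = I*sqrt(21) (A = sqrt(-18 - 3) = sqrt(-21) = I*sqrt(21) ≈ 4.5826*I)
m*A = -38*I*sqrt(21)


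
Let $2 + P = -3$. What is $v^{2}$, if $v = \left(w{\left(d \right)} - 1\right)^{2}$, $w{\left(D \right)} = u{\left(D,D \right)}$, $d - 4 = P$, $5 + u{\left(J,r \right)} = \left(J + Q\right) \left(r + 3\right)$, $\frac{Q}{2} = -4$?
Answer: $331776$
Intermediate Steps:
$Q = -8$ ($Q = 2 \left(-4\right) = -8$)
$P = -5$ ($P = -2 - 3 = -5$)
$u{\left(J,r \right)} = -5 + \left(-8 + J\right) \left(3 + r\right)$ ($u{\left(J,r \right)} = -5 + \left(J - 8\right) \left(r + 3\right) = -5 + \left(-8 + J\right) \left(3 + r\right)$)
$d = -1$ ($d = 4 - 5 = -1$)
$w{\left(D \right)} = -29 + D^{2} - 5 D$ ($w{\left(D \right)} = -29 - 8 D + 3 D + D D = -29 - 8 D + 3 D + D^{2} = -29 + D^{2} - 5 D$)
$v = 576$ ($v = \left(\left(-29 + \left(-1\right)^{2} - -5\right) - 1\right)^{2} = \left(\left(-29 + 1 + 5\right) - 1\right)^{2} = \left(-23 - 1\right)^{2} = \left(-24\right)^{2} = 576$)
$v^{2} = 576^{2} = 331776$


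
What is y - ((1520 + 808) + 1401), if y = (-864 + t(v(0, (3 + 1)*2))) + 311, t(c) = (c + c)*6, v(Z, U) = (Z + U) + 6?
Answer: -4114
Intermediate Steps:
v(Z, U) = 6 + U + Z (v(Z, U) = (U + Z) + 6 = 6 + U + Z)
t(c) = 12*c (t(c) = (2*c)*6 = 12*c)
y = -385 (y = (-864 + 12*(6 + (3 + 1)*2 + 0)) + 311 = (-864 + 12*(6 + 4*2 + 0)) + 311 = (-864 + 12*(6 + 8 + 0)) + 311 = (-864 + 12*14) + 311 = (-864 + 168) + 311 = -696 + 311 = -385)
y - ((1520 + 808) + 1401) = -385 - ((1520 + 808) + 1401) = -385 - (2328 + 1401) = -385 - 1*3729 = -385 - 3729 = -4114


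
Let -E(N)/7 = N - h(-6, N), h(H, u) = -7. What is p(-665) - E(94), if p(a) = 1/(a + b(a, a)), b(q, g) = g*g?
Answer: 312182921/441560 ≈ 707.00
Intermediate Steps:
b(q, g) = g²
E(N) = -49 - 7*N (E(N) = -7*(N - 1*(-7)) = -7*(N + 7) = -7*(7 + N) = -49 - 7*N)
p(a) = 1/(a + a²)
p(-665) - E(94) = 1/((-665)*(1 - 665)) - (-49 - 7*94) = -1/665/(-664) - (-49 - 658) = -1/665*(-1/664) - 1*(-707) = 1/441560 + 707 = 312182921/441560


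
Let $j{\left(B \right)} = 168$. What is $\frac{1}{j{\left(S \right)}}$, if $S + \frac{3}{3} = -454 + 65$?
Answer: $\frac{1}{168} \approx 0.0059524$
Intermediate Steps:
$S = -390$ ($S = -1 + \left(-454 + 65\right) = -1 - 389 = -390$)
$\frac{1}{j{\left(S \right)}} = \frac{1}{168}$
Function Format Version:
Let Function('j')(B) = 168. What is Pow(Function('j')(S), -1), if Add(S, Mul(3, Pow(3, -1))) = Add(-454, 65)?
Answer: Rational(1, 168) ≈ 0.0059524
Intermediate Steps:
S = -390 (S = Add(-1, Add(-454, 65)) = Add(-1, -389) = -390)
Pow(Function('j')(S), -1) = Pow(168, -1) = Rational(1, 168)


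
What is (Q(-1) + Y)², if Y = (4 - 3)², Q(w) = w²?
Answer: 4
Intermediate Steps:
Y = 1 (Y = 1² = 1)
(Q(-1) + Y)² = ((-1)² + 1)² = (1 + 1)² = 2² = 4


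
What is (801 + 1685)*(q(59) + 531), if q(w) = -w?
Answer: 1173392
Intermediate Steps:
(801 + 1685)*(q(59) + 531) = (801 + 1685)*(-1*59 + 531) = 2486*(-59 + 531) = 2486*472 = 1173392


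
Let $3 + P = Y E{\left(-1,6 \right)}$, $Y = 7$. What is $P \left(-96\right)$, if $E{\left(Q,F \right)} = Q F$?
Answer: $4320$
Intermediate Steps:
$E{\left(Q,F \right)} = F Q$
$P = -45$ ($P = -3 + 7 \cdot 6 \left(-1\right) = -3 + 7 \left(-6\right) = -3 - 42 = -45$)
$P \left(-96\right) = \left(-45\right) \left(-96\right) = 4320$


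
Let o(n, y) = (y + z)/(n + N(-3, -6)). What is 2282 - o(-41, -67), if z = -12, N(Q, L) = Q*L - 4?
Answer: 61535/27 ≈ 2279.1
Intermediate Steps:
N(Q, L) = -4 + L*Q (N(Q, L) = L*Q - 4 = -4 + L*Q)
o(n, y) = (-12 + y)/(14 + n) (o(n, y) = (y - 12)/(n + (-4 - 6*(-3))) = (-12 + y)/(n + (-4 + 18)) = (-12 + y)/(n + 14) = (-12 + y)/(14 + n))
2282 - o(-41, -67) = 2282 - (-12 - 67)/(14 - 41) = 2282 - (-79)/(-27) = 2282 - (-1)*(-79)/27 = 2282 - 1*79/27 = 2282 - 79/27 = 61535/27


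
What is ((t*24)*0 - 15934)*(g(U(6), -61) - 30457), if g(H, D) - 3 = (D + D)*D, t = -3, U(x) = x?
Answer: 366673208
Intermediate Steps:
g(H, D) = 3 + 2*D² (g(H, D) = 3 + (D + D)*D = 3 + (2*D)*D = 3 + 2*D²)
((t*24)*0 - 15934)*(g(U(6), -61) - 30457) = (-3*24*0 - 15934)*((3 + 2*(-61)²) - 30457) = (-72*0 - 15934)*((3 + 2*3721) - 30457) = (0 - 15934)*((3 + 7442) - 30457) = -15934*(7445 - 30457) = -15934*(-23012) = 366673208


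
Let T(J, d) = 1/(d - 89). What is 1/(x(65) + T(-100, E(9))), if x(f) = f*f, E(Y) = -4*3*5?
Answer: 149/629524 ≈ 0.00023669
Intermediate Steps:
E(Y) = -60 (E(Y) = -12*5 = -60)
T(J, d) = 1/(-89 + d)
x(f) = f²
1/(x(65) + T(-100, E(9))) = 1/(65² + 1/(-89 - 60)) = 1/(4225 + 1/(-149)) = 1/(4225 - 1/149) = 1/(629524/149) = 149/629524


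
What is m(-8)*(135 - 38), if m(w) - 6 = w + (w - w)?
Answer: -194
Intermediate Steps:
m(w) = 6 + w (m(w) = 6 + (w + (w - w)) = 6 + (w + 0) = 6 + w)
m(-8)*(135 - 38) = (6 - 8)*(135 - 38) = -2*97 = -194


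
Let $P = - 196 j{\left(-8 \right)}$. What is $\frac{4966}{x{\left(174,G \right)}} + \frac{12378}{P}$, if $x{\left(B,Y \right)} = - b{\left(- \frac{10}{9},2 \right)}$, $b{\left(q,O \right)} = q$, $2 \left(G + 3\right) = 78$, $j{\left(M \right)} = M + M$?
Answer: $\frac{35071041}{7840} \approx 4473.3$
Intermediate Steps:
$j{\left(M \right)} = 2 M$
$G = 36$ ($G = -3 + \frac{1}{2} \cdot 78 = -3 + 39 = 36$)
$x{\left(B,Y \right)} = \frac{10}{9}$ ($x{\left(B,Y \right)} = - \frac{-10}{9} = \left(-1\right) \left(- \frac{10}{9}\right) = \frac{10}{9}$)
$P = 3136$ ($P = - 196 \cdot 2 \left(-8\right) = \left(-196\right) \left(-16\right) = 3136$)
$\frac{4966}{x{\left(174,G \right)}} + \frac{12378}{P} = \frac{4966}{\frac{10}{9}} + \frac{12378}{3136} = 4966 \cdot \frac{9}{10} + 12378 \cdot \frac{1}{3136} = \frac{22347}{5} + \frac{6189}{1568} = \frac{35071041}{7840}$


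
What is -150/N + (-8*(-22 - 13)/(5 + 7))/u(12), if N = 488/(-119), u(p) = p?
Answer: 84595/2196 ≈ 38.522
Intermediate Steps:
N = -488/119 (N = 488*(-1/119) = -488/119 ≈ -4.1008)
-150/N + (-8*(-22 - 13)/(5 + 7))/u(12) = -150/(-488/119) - 8*(-22 - 13)/(5 + 7)/12 = -150*(-119/488) - (-280)/12*(1/12) = 8925/244 - (-280)/12*(1/12) = 8925/244 - 8*(-35/12)*(1/12) = 8925/244 + (70/3)*(1/12) = 8925/244 + 35/18 = 84595/2196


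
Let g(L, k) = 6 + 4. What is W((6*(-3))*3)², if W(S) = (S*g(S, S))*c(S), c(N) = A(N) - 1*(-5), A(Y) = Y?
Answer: 700131600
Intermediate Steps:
g(L, k) = 10
c(N) = 5 + N (c(N) = N - 1*(-5) = N + 5 = 5 + N)
W(S) = 10*S*(5 + S) (W(S) = (S*10)*(5 + S) = (10*S)*(5 + S) = 10*S*(5 + S))
W((6*(-3))*3)² = (10*((6*(-3))*3)*(5 + (6*(-3))*3))² = (10*(-18*3)*(5 - 18*3))² = (10*(-54)*(5 - 54))² = (10*(-54)*(-49))² = 26460² = 700131600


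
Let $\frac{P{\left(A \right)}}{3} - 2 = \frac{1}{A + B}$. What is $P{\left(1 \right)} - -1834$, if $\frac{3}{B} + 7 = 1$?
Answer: $1846$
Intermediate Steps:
$B = - \frac{1}{2}$ ($B = \frac{3}{-7 + 1} = \frac{3}{-6} = 3 \left(- \frac{1}{6}\right) = - \frac{1}{2} \approx -0.5$)
$P{\left(A \right)} = 6 + \frac{3}{- \frac{1}{2} + A}$ ($P{\left(A \right)} = 6 + \frac{3}{A - \frac{1}{2}} = 6 + \frac{3}{- \frac{1}{2} + A}$)
$P{\left(1 \right)} - -1834 = 12 \cdot 1 \frac{1}{-1 + 2 \cdot 1} - -1834 = 12 \cdot 1 \frac{1}{-1 + 2} + 1834 = 12 \cdot 1 \cdot 1^{-1} + 1834 = 12 \cdot 1 \cdot 1 + 1834 = 12 + 1834 = 1846$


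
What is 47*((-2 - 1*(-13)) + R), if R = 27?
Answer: 1786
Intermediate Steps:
47*((-2 - 1*(-13)) + R) = 47*((-2 - 1*(-13)) + 27) = 47*((-2 + 13) + 27) = 47*(11 + 27) = 47*38 = 1786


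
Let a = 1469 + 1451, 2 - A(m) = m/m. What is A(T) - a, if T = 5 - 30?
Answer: -2919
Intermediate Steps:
T = -25
A(m) = 1 (A(m) = 2 - m/m = 2 - 1*1 = 2 - 1 = 1)
a = 2920
A(T) - a = 1 - 1*2920 = 1 - 2920 = -2919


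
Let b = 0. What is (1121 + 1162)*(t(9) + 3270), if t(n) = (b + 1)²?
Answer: 7467693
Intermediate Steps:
t(n) = 1 (t(n) = (0 + 1)² = 1² = 1)
(1121 + 1162)*(t(9) + 3270) = (1121 + 1162)*(1 + 3270) = 2283*3271 = 7467693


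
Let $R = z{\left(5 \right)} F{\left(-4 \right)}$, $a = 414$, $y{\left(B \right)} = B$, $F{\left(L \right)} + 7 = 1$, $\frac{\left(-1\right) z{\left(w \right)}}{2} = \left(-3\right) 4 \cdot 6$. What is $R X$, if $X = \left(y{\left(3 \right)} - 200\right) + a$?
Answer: $-187488$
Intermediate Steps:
$z{\left(w \right)} = 144$ ($z{\left(w \right)} = - 2 \left(-3\right) 4 \cdot 6 = - 2 \left(\left(-12\right) 6\right) = \left(-2\right) \left(-72\right) = 144$)
$F{\left(L \right)} = -6$ ($F{\left(L \right)} = -7 + 1 = -6$)
$X = 217$ ($X = \left(3 - 200\right) + 414 = -197 + 414 = 217$)
$R = -864$ ($R = 144 \left(-6\right) = -864$)
$R X = \left(-864\right) 217 = -187488$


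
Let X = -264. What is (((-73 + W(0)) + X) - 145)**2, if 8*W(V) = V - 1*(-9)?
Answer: 14799409/64 ≈ 2.3124e+5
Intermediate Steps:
W(V) = 9/8 + V/8 (W(V) = (V - 1*(-9))/8 = (V + 9)/8 = (9 + V)/8 = 9/8 + V/8)
(((-73 + W(0)) + X) - 145)**2 = (((-73 + (9/8 + (1/8)*0)) - 264) - 145)**2 = (((-73 + (9/8 + 0)) - 264) - 145)**2 = (((-73 + 9/8) - 264) - 145)**2 = ((-575/8 - 264) - 145)**2 = (-2687/8 - 145)**2 = (-3847/8)**2 = 14799409/64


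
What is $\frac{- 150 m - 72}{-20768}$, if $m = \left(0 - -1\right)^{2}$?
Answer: $\frac{111}{10384} \approx 0.01069$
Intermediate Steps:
$m = 1$ ($m = \left(0 + 1\right)^{2} = 1^{2} = 1$)
$\frac{- 150 m - 72}{-20768} = \frac{\left(-150\right) 1 - 72}{-20768} = \left(-150 - 72\right) \left(- \frac{1}{20768}\right) = \left(-222\right) \left(- \frac{1}{20768}\right) = \frac{111}{10384}$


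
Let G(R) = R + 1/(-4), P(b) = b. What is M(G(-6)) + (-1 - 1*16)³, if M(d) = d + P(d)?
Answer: -9851/2 ≈ -4925.5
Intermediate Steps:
G(R) = -¼ + R (G(R) = R - ¼ = -¼ + R)
M(d) = 2*d (M(d) = d + d = 2*d)
M(G(-6)) + (-1 - 1*16)³ = 2*(-¼ - 6) + (-1 - 1*16)³ = 2*(-25/4) + (-1 - 16)³ = -25/2 + (-17)³ = -25/2 - 4913 = -9851/2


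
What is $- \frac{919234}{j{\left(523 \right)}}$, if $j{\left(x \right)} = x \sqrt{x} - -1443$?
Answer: $\frac{663227331}{70486709} - \frac{240379691 \sqrt{523}}{70486709} \approx -68.581$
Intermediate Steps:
$j{\left(x \right)} = 1443 + x^{\frac{3}{2}}$ ($j{\left(x \right)} = x^{\frac{3}{2}} + 1443 = 1443 + x^{\frac{3}{2}}$)
$- \frac{919234}{j{\left(523 \right)}} = - \frac{919234}{1443 + 523^{\frac{3}{2}}} = - \frac{919234}{1443 + 523 \sqrt{523}}$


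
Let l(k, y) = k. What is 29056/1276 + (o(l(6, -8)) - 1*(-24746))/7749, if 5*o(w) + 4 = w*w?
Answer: 106974586/4119885 ≈ 25.965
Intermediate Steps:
o(w) = -⅘ + w²/5 (o(w) = -⅘ + (w*w)/5 = -⅘ + w²/5)
29056/1276 + (o(l(6, -8)) - 1*(-24746))/7749 = 29056/1276 + ((-⅘ + (⅕)*6²) - 1*(-24746))/7749 = 29056*(1/1276) + ((-⅘ + (⅕)*36) + 24746)*(1/7749) = 7264/319 + ((-⅘ + 36/5) + 24746)*(1/7749) = 7264/319 + (32/5 + 24746)*(1/7749) = 7264/319 + (123762/5)*(1/7749) = 7264/319 + 41254/12915 = 106974586/4119885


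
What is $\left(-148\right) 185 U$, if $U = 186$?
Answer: $-5092680$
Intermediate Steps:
$\left(-148\right) 185 U = \left(-148\right) 185 \cdot 186 = \left(-27380\right) 186 = -5092680$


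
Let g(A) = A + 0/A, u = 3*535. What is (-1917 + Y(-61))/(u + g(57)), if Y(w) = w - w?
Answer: -639/554 ≈ -1.1534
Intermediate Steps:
Y(w) = 0
u = 1605
g(A) = A (g(A) = A + 0 = A)
(-1917 + Y(-61))/(u + g(57)) = (-1917 + 0)/(1605 + 57) = -1917/1662 = -1917*1/1662 = -639/554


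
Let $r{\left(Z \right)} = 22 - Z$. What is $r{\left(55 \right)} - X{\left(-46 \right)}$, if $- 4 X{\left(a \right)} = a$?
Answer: $- \frac{89}{2} \approx -44.5$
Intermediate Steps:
$X{\left(a \right)} = - \frac{a}{4}$
$r{\left(55 \right)} - X{\left(-46 \right)} = \left(22 - 55\right) - \left(- \frac{1}{4}\right) \left(-46\right) = \left(22 - 55\right) - \frac{23}{2} = -33 - \frac{23}{2} = - \frac{89}{2}$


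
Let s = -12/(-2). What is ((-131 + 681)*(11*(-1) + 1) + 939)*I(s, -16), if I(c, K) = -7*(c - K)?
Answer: 702394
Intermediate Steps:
s = 6 (s = -12*(-1)/2 = -4*(-3/2) = 6)
I(c, K) = -7*c + 7*K
((-131 + 681)*(11*(-1) + 1) + 939)*I(s, -16) = ((-131 + 681)*(11*(-1) + 1) + 939)*(-7*6 + 7*(-16)) = (550*(-11 + 1) + 939)*(-42 - 112) = (550*(-10) + 939)*(-154) = (-5500 + 939)*(-154) = -4561*(-154) = 702394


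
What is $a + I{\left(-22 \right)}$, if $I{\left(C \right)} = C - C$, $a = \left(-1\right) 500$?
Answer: $-500$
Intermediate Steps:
$a = -500$
$I{\left(C \right)} = 0$
$a + I{\left(-22 \right)} = -500 + 0 = -500$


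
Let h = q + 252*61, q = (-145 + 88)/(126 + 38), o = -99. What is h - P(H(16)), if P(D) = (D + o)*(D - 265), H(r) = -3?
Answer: -1962153/164 ≈ -11964.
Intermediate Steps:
q = -57/164 ≈ -0.34756
P(D) = (-265 + D)*(-99 + D) (P(D) = (D - 99)*(D - 265) = (-99 + D)*(-265 + D) = (-265 + D)*(-99 + D))
h = 2520951/164 (h = -57/164 + 252*61 = -57/164 + 15372 = 2520951/164 ≈ 15372.)
h - P(H(16)) = 2520951/164 - (26235 + (-3)**2 - 364*(-3)) = 2520951/164 - (26235 + 9 + 1092) = 2520951/164 - 1*27336 = 2520951/164 - 27336 = -1962153/164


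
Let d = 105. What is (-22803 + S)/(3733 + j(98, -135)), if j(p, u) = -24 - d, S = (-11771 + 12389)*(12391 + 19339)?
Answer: 19586337/3604 ≈ 5434.6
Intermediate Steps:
S = 19609140 (S = 618*31730 = 19609140)
j(p, u) = -129 (j(p, u) = -24 - 1*105 = -24 - 105 = -129)
(-22803 + S)/(3733 + j(98, -135)) = (-22803 + 19609140)/(3733 - 129) = 19586337/3604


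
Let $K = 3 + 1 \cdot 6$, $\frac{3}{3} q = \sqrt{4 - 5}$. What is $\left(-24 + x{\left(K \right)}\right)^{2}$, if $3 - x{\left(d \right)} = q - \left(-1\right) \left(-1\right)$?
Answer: $\left(20 + i\right)^{2} \approx 399.0 + 40.0 i$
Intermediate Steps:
$q = i$ ($q = \sqrt{4 - 5} = \sqrt{-1} = i \approx 1.0 i$)
$K = 9$ ($K = 3 + 6 = 9$)
$x{\left(d \right)} = 4 - i$ ($x{\left(d \right)} = 3 - \left(i - \left(-1\right) \left(-1\right)\right) = 3 - \left(i - 1\right) = 3 - \left(-1 + i\right) = 3 + \left(1 - i\right) = 4 - i$)
$\left(-24 + x{\left(K \right)}\right)^{2} = \left(-24 + \left(4 - i\right)\right)^{2} = \left(-20 - i\right)^{2}$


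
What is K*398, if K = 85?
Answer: 33830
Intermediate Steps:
K*398 = 85*398 = 33830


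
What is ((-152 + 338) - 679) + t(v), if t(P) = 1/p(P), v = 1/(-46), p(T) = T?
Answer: -539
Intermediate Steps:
v = -1/46 ≈ -0.021739
t(P) = 1/P
((-152 + 338) - 679) + t(v) = ((-152 + 338) - 679) + 1/(-1/46) = (186 - 679) - 46 = -493 - 46 = -539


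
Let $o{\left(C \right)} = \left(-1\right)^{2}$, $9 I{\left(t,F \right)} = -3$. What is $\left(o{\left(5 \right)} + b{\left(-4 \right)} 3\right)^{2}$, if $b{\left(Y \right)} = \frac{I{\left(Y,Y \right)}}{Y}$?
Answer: $\frac{25}{16} \approx 1.5625$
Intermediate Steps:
$I{\left(t,F \right)} = - \frac{1}{3}$ ($I{\left(t,F \right)} = \frac{1}{9} \left(-3\right) = - \frac{1}{3}$)
$o{\left(C \right)} = 1$
$b{\left(Y \right)} = - \frac{1}{3 Y}$
$\left(o{\left(5 \right)} + b{\left(-4 \right)} 3\right)^{2} = \left(1 + - \frac{1}{3 \left(-4\right)} 3\right)^{2} = \left(1 + \left(- \frac{1}{3}\right) \left(- \frac{1}{4}\right) 3\right)^{2} = \left(1 + \frac{1}{12} \cdot 3\right)^{2} = \left(1 + \frac{1}{4}\right)^{2} = \left(\frac{5}{4}\right)^{2} = \frac{25}{16}$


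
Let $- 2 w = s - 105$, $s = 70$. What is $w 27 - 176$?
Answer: $\frac{593}{2} \approx 296.5$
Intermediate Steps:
$w = \frac{35}{2}$ ($w = - \frac{70 - 105}{2} = \left(- \frac{1}{2}\right) \left(-35\right) = \frac{35}{2} \approx 17.5$)
$w 27 - 176 = \frac{35}{2} \cdot 27 - 176 = \frac{945}{2} - 176 = \frac{593}{2}$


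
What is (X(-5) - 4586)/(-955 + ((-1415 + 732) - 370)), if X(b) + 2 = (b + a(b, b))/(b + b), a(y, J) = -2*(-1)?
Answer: 45877/20080 ≈ 2.2847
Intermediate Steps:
a(y, J) = 2
X(b) = -2 + (2 + b)/(2*b) (X(b) = -2 + (b + 2)/(b + b) = -2 + (2 + b)/((2*b)) = -2 + (2 + b)*(1/(2*b)) = -2 + (2 + b)/(2*b))
(X(-5) - 4586)/(-955 + ((-1415 + 732) - 370)) = ((-3/2 + 1/(-5)) - 4586)/(-955 + ((-1415 + 732) - 370)) = ((-3/2 - ⅕) - 4586)/(-955 + (-683 - 370)) = (-17/10 - 4586)/(-955 - 1053) = -45877/10/(-2008) = -45877/10*(-1/2008) = 45877/20080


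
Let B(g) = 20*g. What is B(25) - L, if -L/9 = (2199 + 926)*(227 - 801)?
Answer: -16143250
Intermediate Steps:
L = 16143750 (L = -9*(2199 + 926)*(227 - 801) = -28125*(-574) = -9*(-1793750) = 16143750)
B(25) - L = 20*25 - 1*16143750 = 500 - 16143750 = -16143250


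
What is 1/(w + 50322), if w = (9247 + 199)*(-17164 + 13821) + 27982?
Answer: -1/31499674 ≈ -3.1746e-8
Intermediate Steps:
w = -31549996 (w = 9446*(-3343) + 27982 = -31577978 + 27982 = -31549996)
1/(w + 50322) = 1/(-31549996 + 50322) = 1/(-31499674) = -1/31499674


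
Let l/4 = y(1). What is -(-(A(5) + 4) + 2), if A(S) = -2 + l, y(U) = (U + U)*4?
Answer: 32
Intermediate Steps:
y(U) = 8*U (y(U) = (2*U)*4 = 8*U)
l = 32 (l = 4*(8*1) = 4*8 = 32)
A(S) = 30 (A(S) = -2 + 32 = 30)
-(-(A(5) + 4) + 2) = -(-(30 + 4) + 2) = -(-1*34 + 2) = -(-34 + 2) = -1*(-32) = 32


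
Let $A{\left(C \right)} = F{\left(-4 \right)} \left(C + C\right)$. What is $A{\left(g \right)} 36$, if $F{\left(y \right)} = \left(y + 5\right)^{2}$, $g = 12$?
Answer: $864$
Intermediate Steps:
$F{\left(y \right)} = \left(5 + y\right)^{2}$
$A{\left(C \right)} = 2 C$ ($A{\left(C \right)} = \left(5 - 4\right)^{2} \left(C + C\right) = 1^{2} \cdot 2 C = 1 \cdot 2 C = 2 C$)
$A{\left(g \right)} 36 = 2 \cdot 12 \cdot 36 = 24 \cdot 36 = 864$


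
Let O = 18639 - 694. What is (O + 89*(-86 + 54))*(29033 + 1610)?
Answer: 462617371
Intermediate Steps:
O = 17945
(O + 89*(-86 + 54))*(29033 + 1610) = (17945 + 89*(-86 + 54))*(29033 + 1610) = (17945 + 89*(-32))*30643 = (17945 - 2848)*30643 = 15097*30643 = 462617371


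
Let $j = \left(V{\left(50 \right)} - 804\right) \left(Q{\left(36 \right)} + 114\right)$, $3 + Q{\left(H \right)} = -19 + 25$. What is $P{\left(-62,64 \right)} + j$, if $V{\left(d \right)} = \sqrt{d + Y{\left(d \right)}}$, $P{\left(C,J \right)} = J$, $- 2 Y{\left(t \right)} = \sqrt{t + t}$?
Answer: $-94004 + 351 \sqrt{5} \approx -93219.0$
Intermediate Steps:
$Y{\left(t \right)} = - \frac{\sqrt{2} \sqrt{t}}{2}$ ($Y{\left(t \right)} = - \frac{\sqrt{t + t}}{2} = - \frac{\sqrt{2 t}}{2} = - \frac{\sqrt{2} \sqrt{t}}{2}$)
$Q{\left(H \right)} = 3$ ($Q{\left(H \right)} = -3 + \left(-19 + 25\right) = -3 + 6 = 3$)
$V{\left(d \right)} = \sqrt{d - \frac{\sqrt{2} \sqrt{d}}{2}}$
$j = -94068 + 351 \sqrt{5}$ ($j = \left(\frac{\sqrt{4 \cdot 50 - 2 \sqrt{2} \sqrt{50}}}{2} - 804\right) \left(3 + 114\right) = \left(\frac{\sqrt{200 - 2 \sqrt{2} \cdot 5 \sqrt{2}}}{2} - 804\right) 117 = \left(\frac{\sqrt{200 - 20}}{2} - 804\right) 117 = \left(\frac{\sqrt{180}}{2} - 804\right) 117 = \left(\frac{6 \sqrt{5}}{2} - 804\right) 117 = \left(3 \sqrt{5} - 804\right) 117 = \left(-804 + 3 \sqrt{5}\right) 117 = -94068 + 351 \sqrt{5} \approx -93283.0$)
$P{\left(-62,64 \right)} + j = 64 - \left(94068 - 351 \sqrt{5}\right) = -94004 + 351 \sqrt{5}$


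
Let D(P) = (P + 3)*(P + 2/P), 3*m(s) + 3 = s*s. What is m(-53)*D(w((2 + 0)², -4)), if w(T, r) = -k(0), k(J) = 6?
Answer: 53314/3 ≈ 17771.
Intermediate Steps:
m(s) = -1 + s²/3 (m(s) = -1 + (s*s)/3 = -1 + s²/3)
w(T, r) = -6 (w(T, r) = -1*6 = -6)
D(P) = (3 + P)*(P + 2/P)
m(-53)*D(w((2 + 0)², -4)) = (-1 + (⅓)*(-53)²)*(2 + (-6)² + 3*(-6) + 6/(-6)) = (-1 + (⅓)*2809)*(2 + 36 - 18 + 6*(-⅙)) = (-1 + 2809/3)*(2 + 36 - 18 - 1) = (2806/3)*19 = 53314/3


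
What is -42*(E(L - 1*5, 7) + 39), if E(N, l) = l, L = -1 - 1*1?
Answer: -1932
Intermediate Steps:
L = -2 (L = -1 - 1 = -2)
-42*(E(L - 1*5, 7) + 39) = -42*(7 + 39) = -42*46 = -1932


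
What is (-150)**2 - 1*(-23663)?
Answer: 46163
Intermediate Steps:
(-150)**2 - 1*(-23663) = 22500 + 23663 = 46163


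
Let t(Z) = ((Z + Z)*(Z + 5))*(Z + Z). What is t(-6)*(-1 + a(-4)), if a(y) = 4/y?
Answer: 288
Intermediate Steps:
t(Z) = 4*Z**2*(5 + Z) (t(Z) = ((2*Z)*(5 + Z))*(2*Z) = (2*Z*(5 + Z))*(2*Z) = 4*Z**2*(5 + Z))
t(-6)*(-1 + a(-4)) = (4*(-6)**2*(5 - 6))*(-1 + 4/(-4)) = (4*36*(-1))*(-1 + 4*(-1/4)) = -144*(-1 - 1) = -144*(-2) = 288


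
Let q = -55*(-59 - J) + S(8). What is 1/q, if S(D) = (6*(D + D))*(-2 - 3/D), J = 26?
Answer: 1/4447 ≈ 0.00022487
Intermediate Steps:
S(D) = 12*D*(-2 - 3/D) (S(D) = (6*(2*D))*(-2 - 3/D) = (12*D)*(-2 - 3/D) = 12*D*(-2 - 3/D))
q = 4447 (q = -55*(-59 - 1*26) + (-36 - 24*8) = -55*(-59 - 26) + (-36 - 192) = -55*(-85) - 228 = 4675 - 228 = 4447)
1/q = 1/4447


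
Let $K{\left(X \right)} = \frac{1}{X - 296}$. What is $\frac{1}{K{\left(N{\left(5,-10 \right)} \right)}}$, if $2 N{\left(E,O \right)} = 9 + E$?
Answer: $-289$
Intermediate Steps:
$N{\left(E,O \right)} = \frac{9}{2} + \frac{E}{2}$ ($N{\left(E,O \right)} = \frac{9 + E}{2} = \frac{9}{2} + \frac{E}{2}$)
$K{\left(X \right)} = \frac{1}{-296 + X}$
$\frac{1}{K{\left(N{\left(5,-10 \right)} \right)}} = \frac{1}{\frac{1}{-296 + \left(\frac{9}{2} + \frac{1}{2} \cdot 5\right)}} = \frac{1}{\frac{1}{-296 + \left(\frac{9}{2} + \frac{5}{2}\right)}} = \frac{1}{\frac{1}{-296 + 7}} = \frac{1}{\frac{1}{-289}} = \frac{1}{- \frac{1}{289}} = -289$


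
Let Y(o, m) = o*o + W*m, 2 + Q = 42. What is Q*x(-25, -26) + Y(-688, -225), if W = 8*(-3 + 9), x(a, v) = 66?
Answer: 465184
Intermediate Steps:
Q = 40 (Q = -2 + 42 = 40)
W = 48 (W = 8*6 = 48)
Y(o, m) = o**2 + 48*m (Y(o, m) = o*o + 48*m = o**2 + 48*m)
Q*x(-25, -26) + Y(-688, -225) = 40*66 + ((-688)**2 + 48*(-225)) = 2640 + (473344 - 10800) = 2640 + 462544 = 465184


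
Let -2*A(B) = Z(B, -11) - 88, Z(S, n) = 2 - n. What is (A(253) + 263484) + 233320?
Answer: 993683/2 ≈ 4.9684e+5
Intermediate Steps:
A(B) = 75/2 (A(B) = -((2 - 1*(-11)) - 88)/2 = -((2 + 11) - 88)/2 = -(13 - 88)/2 = -½*(-75) = 75/2)
(A(253) + 263484) + 233320 = (75/2 + 263484) + 233320 = 527043/2 + 233320 = 993683/2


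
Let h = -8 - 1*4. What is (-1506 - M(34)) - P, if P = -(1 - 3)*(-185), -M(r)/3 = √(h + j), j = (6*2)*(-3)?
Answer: -1136 + 12*I*√3 ≈ -1136.0 + 20.785*I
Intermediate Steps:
j = -36 (j = 12*(-3) = -36)
h = -12 (h = -8 - 4 = -12)
M(r) = -12*I*√3 (M(r) = -3*√(-12 - 36) = -12*I*√3)
P = -370 (P = -1*(-2)*(-185) = 2*(-185) = -370)
(-1506 - M(34)) - P = (-1506 - (-12)*I*√3) - 1*(-370) = (-1506 + 12*I*√3) + 370 = -1136 + 12*I*√3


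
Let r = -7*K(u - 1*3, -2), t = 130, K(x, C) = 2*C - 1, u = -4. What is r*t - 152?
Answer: 4398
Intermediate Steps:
K(x, C) = -1 + 2*C
r = 35 (r = -7*(-1 + 2*(-2)) = -7*(-1 - 4) = -7*(-5) = 35)
r*t - 152 = 35*130 - 152 = 4550 - 152 = 4398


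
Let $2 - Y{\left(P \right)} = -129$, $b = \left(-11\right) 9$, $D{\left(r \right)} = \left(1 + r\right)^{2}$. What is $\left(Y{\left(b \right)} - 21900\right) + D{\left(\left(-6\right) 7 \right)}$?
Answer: $-20088$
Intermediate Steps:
$b = -99$
$Y{\left(P \right)} = 131$ ($Y{\left(P \right)} = 2 - -129 = 2 + 129 = 131$)
$\left(Y{\left(b \right)} - 21900\right) + D{\left(\left(-6\right) 7 \right)} = \left(131 - 21900\right) + \left(1 - 42\right)^{2} = -21769 + \left(1 - 42\right)^{2} = -21769 + \left(-41\right)^{2} = -21769 + 1681 = -20088$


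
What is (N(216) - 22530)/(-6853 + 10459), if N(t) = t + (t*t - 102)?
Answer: 4040/601 ≈ 6.7221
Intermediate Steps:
N(t) = -102 + t + t**2 (N(t) = t + (t**2 - 102) = t + (-102 + t**2) = -102 + t + t**2)
(N(216) - 22530)/(-6853 + 10459) = ((-102 + 216 + 216**2) - 22530)/(-6853 + 10459) = ((-102 + 216 + 46656) - 22530)/3606 = (46770 - 22530)*(1/3606) = 24240*(1/3606) = 4040/601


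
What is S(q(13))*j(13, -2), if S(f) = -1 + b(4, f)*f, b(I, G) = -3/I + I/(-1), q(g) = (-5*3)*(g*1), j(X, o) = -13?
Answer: -48113/4 ≈ -12028.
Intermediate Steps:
q(g) = -15*g
b(I, G) = -I - 3/I (b(I, G) = -3/I + I*(-1) = -3/I - I = -I - 3/I)
S(f) = -1 - 19*f/4 (S(f) = -1 + (-1*4 - 3/4)*f = -1 + (-4 - 3*¼)*f = -1 + (-4 - ¾)*f = -1 - 19*f/4)
S(q(13))*j(13, -2) = (-1 - (-285)*13/4)*(-13) = (-1 - 19/4*(-195))*(-13) = (-1 + 3705/4)*(-13) = (3701/4)*(-13) = -48113/4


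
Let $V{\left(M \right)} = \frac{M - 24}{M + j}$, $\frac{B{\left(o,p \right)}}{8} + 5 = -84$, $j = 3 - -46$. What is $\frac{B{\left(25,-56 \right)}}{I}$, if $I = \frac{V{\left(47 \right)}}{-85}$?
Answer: $\frac{5809920}{23} \approx 2.5261 \cdot 10^{5}$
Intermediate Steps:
$j = 49$ ($j = 3 + 46 = 49$)
$B{\left(o,p \right)} = -712$ ($B{\left(o,p \right)} = -40 + 8 \left(-84\right) = -40 - 672 = -712$)
$V{\left(M \right)} = \frac{-24 + M}{49 + M}$ ($V{\left(M \right)} = \frac{M - 24}{M + 49} = \frac{-24 + M}{49 + M}$)
$I = - \frac{23}{8160}$ ($I = \frac{\frac{1}{49 + 47} \left(-24 + 47\right)}{-85} = \frac{1}{96} \cdot 23 \left(- \frac{1}{85}\right) = \frac{23}{96} \left(- \frac{1}{85}\right) = - \frac{23}{8160} \approx -0.0028186$)
$\frac{B{\left(25,-56 \right)}}{I} = - \frac{712}{- \frac{23}{8160}} = \left(-712\right) \left(- \frac{8160}{23}\right) = \frac{5809920}{23}$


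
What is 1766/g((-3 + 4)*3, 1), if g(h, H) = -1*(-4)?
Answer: 883/2 ≈ 441.50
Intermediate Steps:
g(h, H) = 4
1766/g((-3 + 4)*3, 1) = 1766/4 = 1766*(¼) = 883/2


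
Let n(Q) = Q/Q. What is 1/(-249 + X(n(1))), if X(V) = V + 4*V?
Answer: -1/244 ≈ -0.0040984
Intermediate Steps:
n(Q) = 1
X(V) = 5*V
1/(-249 + X(n(1))) = 1/(-249 + 5*1) = 1/(-249 + 5) = 1/(-244) = -1/244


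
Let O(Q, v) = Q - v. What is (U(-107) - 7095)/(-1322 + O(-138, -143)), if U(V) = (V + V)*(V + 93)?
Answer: 4099/1317 ≈ 3.1124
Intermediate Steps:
U(V) = 2*V*(93 + V) (U(V) = (2*V)*(93 + V) = 2*V*(93 + V))
(U(-107) - 7095)/(-1322 + O(-138, -143)) = (2*(-107)*(93 - 107) - 7095)/(-1322 + (-138 - 1*(-143))) = (2*(-107)*(-14) - 7095)/(-1322 + (-138 + 143)) = (2996 - 7095)/(-1322 + 5) = -4099/(-1317) = -4099*(-1/1317) = 4099/1317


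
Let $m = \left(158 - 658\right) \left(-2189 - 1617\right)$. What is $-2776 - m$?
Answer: $-1905776$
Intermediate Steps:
$m = 1903000$ ($m = \left(-500\right) \left(-3806\right) = 1903000$)
$-2776 - m = -2776 - 1903000 = -1905776$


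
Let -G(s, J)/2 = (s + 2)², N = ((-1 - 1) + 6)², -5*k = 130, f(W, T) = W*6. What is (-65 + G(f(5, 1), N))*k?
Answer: 54938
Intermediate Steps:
f(W, T) = 6*W
k = -26 (k = -⅕*130 = -26)
N = 16 (N = (-2 + 6)² = 4² = 16)
G(s, J) = -2*(2 + s)² (G(s, J) = -2*(s + 2)² = -2*(2 + s)²)
(-65 + G(f(5, 1), N))*k = (-65 - 2*(2 + 6*5)²)*(-26) = (-65 - 2*(2 + 30)²)*(-26) = (-65 - 2*32²)*(-26) = (-65 - 2*1024)*(-26) = (-65 - 2048)*(-26) = -2113*(-26) = 54938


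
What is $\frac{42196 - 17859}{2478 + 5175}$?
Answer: $\frac{24337}{7653} \approx 3.1801$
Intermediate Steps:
$\frac{42196 - 17859}{2478 + 5175} = \frac{24337}{7653}$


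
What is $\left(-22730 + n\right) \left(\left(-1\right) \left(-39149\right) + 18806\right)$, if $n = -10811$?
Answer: $-1943868655$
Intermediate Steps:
$\left(-22730 + n\right) \left(\left(-1\right) \left(-39149\right) + 18806\right) = \left(-22730 - 10811\right) \left(\left(-1\right) \left(-39149\right) + 18806\right) = - 33541 \left(39149 + 18806\right) = \left(-33541\right) 57955 = -1943868655$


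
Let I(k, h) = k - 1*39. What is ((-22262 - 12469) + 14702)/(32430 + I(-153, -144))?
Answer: -20029/32238 ≈ -0.62129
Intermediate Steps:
I(k, h) = -39 + k (I(k, h) = k - 39 = -39 + k)
((-22262 - 12469) + 14702)/(32430 + I(-153, -144)) = ((-22262 - 12469) + 14702)/(32430 + (-39 - 153)) = (-34731 + 14702)/(32430 - 192) = -20029/32238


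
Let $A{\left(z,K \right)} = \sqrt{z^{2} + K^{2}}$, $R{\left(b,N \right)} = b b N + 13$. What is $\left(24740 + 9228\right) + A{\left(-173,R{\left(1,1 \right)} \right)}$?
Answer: $33968 + 5 \sqrt{1205} \approx 34142.0$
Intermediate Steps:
$R{\left(b,N \right)} = 13 + N b^{2}$ ($R{\left(b,N \right)} = b^{2} N + 13 = N b^{2} + 13 = 13 + N b^{2}$)
$A{\left(z,K \right)} = \sqrt{K^{2} + z^{2}}$
$\left(24740 + 9228\right) + A{\left(-173,R{\left(1,1 \right)} \right)} = \left(24740 + 9228\right) + \sqrt{\left(13 + 1 \cdot 1^{2}\right)^{2} + \left(-173\right)^{2}} = 33968 + \sqrt{\left(13 + 1 \cdot 1\right)^{2} + 29929} = 33968 + \sqrt{\left(13 + 1\right)^{2} + 29929} = 33968 + \sqrt{14^{2} + 29929} = 33968 + \sqrt{196 + 29929} = 33968 + \sqrt{30125} = 33968 + 5 \sqrt{1205}$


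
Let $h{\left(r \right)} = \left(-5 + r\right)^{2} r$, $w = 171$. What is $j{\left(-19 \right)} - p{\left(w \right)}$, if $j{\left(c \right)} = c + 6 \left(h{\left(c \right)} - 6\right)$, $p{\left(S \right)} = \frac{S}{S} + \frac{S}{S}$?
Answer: $-65721$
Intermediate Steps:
$p{\left(S \right)} = 2$ ($p{\left(S \right)} = 1 + 1 = 2$)
$h{\left(r \right)} = r \left(-5 + r\right)^{2}$
$j{\left(c \right)} = -36 + c + 6 c \left(-5 + c\right)^{2}$ ($j{\left(c \right)} = c + 6 \left(c \left(-5 + c\right)^{2} - 6\right) = c + 6 \left(-6 + c \left(-5 + c\right)^{2}\right) = c + \left(-36 + 6 c \left(-5 + c\right)^{2}\right) = -36 + c + 6 c \left(-5 + c\right)^{2}$)
$j{\left(-19 \right)} - p{\left(w \right)} = \left(-36 - 19 + 6 \left(-19\right) \left(-5 - 19\right)^{2}\right) - 2 = \left(-36 - 19 + 6 \left(-19\right) \left(-24\right)^{2}\right) - 2 = \left(-36 - 19 + 6 \left(-19\right) 576\right) - 2 = \left(-36 - 19 - 65664\right) - 2 = -65719 - 2 = -65721$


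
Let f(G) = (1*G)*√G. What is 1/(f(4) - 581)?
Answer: -1/573 ≈ -0.0017452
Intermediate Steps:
f(G) = G^(3/2) (f(G) = G*√G = G^(3/2))
1/(f(4) - 581) = 1/(4^(3/2) - 581) = 1/(8 - 581) = 1/(-573) = -1/573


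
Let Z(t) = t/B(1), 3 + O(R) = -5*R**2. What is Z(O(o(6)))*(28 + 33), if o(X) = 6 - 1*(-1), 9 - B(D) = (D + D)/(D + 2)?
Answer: -45384/25 ≈ -1815.4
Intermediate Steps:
B(D) = 9 - 2*D/(2 + D) (B(D) = 9 - (D + D)/(D + 2) = 9 - 2*D/(2 + D))
o(X) = 7 (o(X) = 6 + 1 = 7)
O(R) = -3 - 5*R**2
Z(t) = 3*t/25 (Z(t) = t/(((18 + 7*1)/(2 + 1))) = t/(((18 + 7)/3)) = t/(((1/3)*25)) = t/(25/3) = t*(3/25) = 3*t/25)
Z(O(o(6)))*(28 + 33) = (3*(-3 - 5*7**2)/25)*(28 + 33) = (3*(-3 - 5*49)/25)*61 = (3*(-3 - 245)/25)*61 = ((3/25)*(-248))*61 = -744/25*61 = -45384/25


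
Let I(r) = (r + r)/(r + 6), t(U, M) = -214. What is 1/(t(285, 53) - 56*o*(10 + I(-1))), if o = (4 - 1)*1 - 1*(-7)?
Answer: -1/5590 ≈ -0.00017889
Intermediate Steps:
o = 10 (o = 3*1 + 7 = 3 + 7 = 10)
I(r) = 2*r/(6 + r) (I(r) = (2*r)/(6 + r) = 2*r/(6 + r))
1/(t(285, 53) - 56*o*(10 + I(-1))) = 1/(-214 - 560*(10 + 2*(-1)/(6 - 1))) = 1/(-214 - 560*(10 + 2*(-1)/5)) = 1/(-214 - 560*(10 + 2*(-1)*(1/5))) = 1/(-214 - 560*(10 - 2/5)) = 1/(-214 - 560*48/5) = 1/(-214 - 56*96) = 1/(-214 - 5376) = 1/(-5590) = -1/5590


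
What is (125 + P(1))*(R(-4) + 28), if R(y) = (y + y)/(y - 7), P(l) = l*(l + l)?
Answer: 40132/11 ≈ 3648.4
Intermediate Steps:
P(l) = 2*l² (P(l) = l*(2*l) = 2*l²)
R(y) = 2*y/(-7 + y) (R(y) = (2*y)/(-7 + y) = 2*y/(-7 + y))
(125 + P(1))*(R(-4) + 28) = (125 + 2*1²)*(2*(-4)/(-7 - 4) + 28) = (125 + 2*1)*(2*(-4)/(-11) + 28) = (125 + 2)*(2*(-4)*(-1/11) + 28) = 127*(8/11 + 28) = 127*(316/11) = 40132/11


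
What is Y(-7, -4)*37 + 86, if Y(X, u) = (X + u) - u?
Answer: -173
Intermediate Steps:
Y(X, u) = X
Y(-7, -4)*37 + 86 = -7*37 + 86 = -259 + 86 = -173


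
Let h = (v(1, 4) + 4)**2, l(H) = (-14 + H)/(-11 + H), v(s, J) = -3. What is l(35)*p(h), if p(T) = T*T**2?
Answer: 7/8 ≈ 0.87500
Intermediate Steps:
l(H) = (-14 + H)/(-11 + H)
h = 1 (h = (-3 + 4)**2 = 1**2 = 1)
p(T) = T**3
l(35)*p(h) = ((-14 + 35)/(-11 + 35))*1**3 = (21/24)*1 = ((1/24)*21)*1 = (7/8)*1 = 7/8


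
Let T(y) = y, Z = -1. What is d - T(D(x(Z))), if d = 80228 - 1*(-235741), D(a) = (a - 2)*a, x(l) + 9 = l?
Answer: 315849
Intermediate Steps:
x(l) = -9 + l
D(a) = a*(-2 + a) (D(a) = (-2 + a)*a = a*(-2 + a))
d = 315969 (d = 80228 + 235741 = 315969)
d - T(D(x(Z))) = 315969 - (-9 - 1)*(-2 + (-9 - 1)) = 315969 - (-10)*(-2 - 10) = 315969 - (-10)*(-12) = 315969 - 1*120 = 315969 - 120 = 315849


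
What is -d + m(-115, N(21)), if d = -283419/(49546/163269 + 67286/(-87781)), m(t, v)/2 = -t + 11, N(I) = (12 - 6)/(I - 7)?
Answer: -4060264922860275/6636520508 ≈ -6.1181e+5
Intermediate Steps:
N(I) = 6/(-7 + I)
m(t, v) = 22 - 2*t (m(t, v) = 2*(-t + 11) = 2*(11 - t) = 22 - 2*t)
d = 4061937326028291/6636520508 (d = -283419/(49546*(1/163269) + 67286*(-1/87781)) = -283419/(49546/163269 - 67286/87781) = -283419/(-6636520508/14331916089) = -283419*(-14331916089/6636520508) = 4061937326028291/6636520508 ≈ 6.1206e+5)
-d + m(-115, N(21)) = -1*4061937326028291/6636520508 + (22 - 2*(-115)) = -4061937326028291/6636520508 + (22 + 230) = -4061937326028291/6636520508 + 252 = -4060264922860275/6636520508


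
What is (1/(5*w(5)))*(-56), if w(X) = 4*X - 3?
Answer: -56/85 ≈ -0.65882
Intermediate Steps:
w(X) = -3 + 4*X
(1/(5*w(5)))*(-56) = (1/(5*(-3 + 4*5)))*(-56) = (1/(5*(-3 + 20)))*(-56) = ((⅕)/17)*(-56) = ((⅕)*(1/17))*(-56) = (1/85)*(-56) = -56/85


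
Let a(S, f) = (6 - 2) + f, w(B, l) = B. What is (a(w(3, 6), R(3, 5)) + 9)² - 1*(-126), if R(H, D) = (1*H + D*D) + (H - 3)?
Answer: 1807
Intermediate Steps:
R(H, D) = -3 + D² + 2*H (R(H, D) = (H + D²) + (-3 + H) = -3 + D² + 2*H)
a(S, f) = 4 + f
(a(w(3, 6), R(3, 5)) + 9)² - 1*(-126) = ((4 + (-3 + 5² + 2*3)) + 9)² - 1*(-126) = ((4 + (-3 + 25 + 6)) + 9)² + 126 = ((4 + 28) + 9)² + 126 = (32 + 9)² + 126 = 41² + 126 = 1681 + 126 = 1807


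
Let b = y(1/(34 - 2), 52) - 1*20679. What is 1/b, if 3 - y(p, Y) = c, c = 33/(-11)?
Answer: -1/20673 ≈ -4.8372e-5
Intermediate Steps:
c = -3 (c = 33*(-1/11) = -3)
y(p, Y) = 6 (y(p, Y) = 3 - 1*(-3) = 3 + 3 = 6)
b = -20673 (b = 6 - 1*20679 = 6 - 20679 = -20673)
1/b = 1/(-20673) = -1/20673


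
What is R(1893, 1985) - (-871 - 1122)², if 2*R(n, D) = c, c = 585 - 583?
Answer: -3972048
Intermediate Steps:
c = 2
R(n, D) = 1 (R(n, D) = (½)*2 = 1)
R(1893, 1985) - (-871 - 1122)² = 1 - (-871 - 1122)² = 1 - 1*(-1993)² = 1 - 1*3972049 = 1 - 3972049 = -3972048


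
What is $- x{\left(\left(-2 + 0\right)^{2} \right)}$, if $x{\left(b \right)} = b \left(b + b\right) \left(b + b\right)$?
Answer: $-256$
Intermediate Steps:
$x{\left(b \right)} = 4 b^{3}$ ($x{\left(b \right)} = b 2 b 2 b = b 4 b^{2} = 4 b^{3}$)
$- x{\left(\left(-2 + 0\right)^{2} \right)} = - 4 \left(\left(-2 + 0\right)^{2}\right)^{3} = - 4 \left(\left(-2\right)^{2}\right)^{3} = - 4 \cdot 4^{3} = - 4 \cdot 64 = \left(-1\right) 256 = -256$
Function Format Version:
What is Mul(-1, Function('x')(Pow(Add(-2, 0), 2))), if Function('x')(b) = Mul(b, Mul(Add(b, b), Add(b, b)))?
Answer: -256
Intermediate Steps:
Function('x')(b) = Mul(4, Pow(b, 3)) (Function('x')(b) = Mul(b, Mul(Mul(2, b), Mul(2, b))) = Mul(b, Mul(4, Pow(b, 2))) = Mul(4, Pow(b, 3)))
Mul(-1, Function('x')(Pow(Add(-2, 0), 2))) = Mul(-1, Mul(4, Pow(Pow(Add(-2, 0), 2), 3))) = Mul(-1, Mul(4, Pow(Pow(-2, 2), 3))) = Mul(-1, Mul(4, Pow(4, 3))) = Mul(-1, Mul(4, 64)) = Mul(-1, 256) = -256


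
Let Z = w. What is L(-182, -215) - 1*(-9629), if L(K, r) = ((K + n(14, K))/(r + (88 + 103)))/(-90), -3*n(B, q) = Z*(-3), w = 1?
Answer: 20798459/2160 ≈ 9628.9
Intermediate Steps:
Z = 1
n(B, q) = 1 (n(B, q) = -(-3)/3 = -⅓*(-3) = 1)
L(K, r) = -(1 + K)/(90*(191 + r)) (L(K, r) = ((K + 1)/(r + (88 + 103)))/(-90) = ((1 + K)/(r + 191))*(-1/90) = ((1 + K)/(191 + r))*(-1/90) = -(1 + K)/(90*(191 + r)))
L(-182, -215) - 1*(-9629) = (-1 - 1*(-182))/(90*(191 - 215)) - 1*(-9629) = (1/90)*(-1 + 182)/(-24) + 9629 = (1/90)*(-1/24)*181 + 9629 = -181/2160 + 9629 = 20798459/2160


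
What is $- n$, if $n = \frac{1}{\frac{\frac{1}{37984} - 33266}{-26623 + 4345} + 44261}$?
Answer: $- \frac{846207552}{37455256034815} \approx -2.2592 \cdot 10^{-5}$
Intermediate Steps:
$n = \frac{846207552}{37455256034815}$ ($n = \frac{1}{\frac{\frac{1}{37984} - 33266}{-22278} + 44261} = \frac{1}{\left(- \frac{1263575743}{37984}\right) \left(- \frac{1}{22278}\right) + 44261} = \frac{1}{\frac{1263575743}{846207552} + 44261} = \frac{1}{\frac{37455256034815}{846207552}} = \frac{846207552}{37455256034815} \approx 2.2592 \cdot 10^{-5}$)
$- n = \left(-1\right) \frac{846207552}{37455256034815} = - \frac{846207552}{37455256034815}$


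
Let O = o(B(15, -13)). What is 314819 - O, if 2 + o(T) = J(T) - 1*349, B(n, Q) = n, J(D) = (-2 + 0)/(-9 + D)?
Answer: 945511/3 ≈ 3.1517e+5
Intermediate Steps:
J(D) = -2/(-9 + D)
o(T) = -351 - 2/(-9 + T) (o(T) = -2 + (-2/(-9 + T) - 1*349) = -2 + (-2/(-9 + T) - 349) = -2 + (-349 - 2/(-9 + T)) = -351 - 2/(-9 + T))
O = -1054/3 (O = (3157 - 351*15)/(-9 + 15) = (3157 - 5265)/6 = (1/6)*(-2108) = -1054/3 ≈ -351.33)
314819 - O = 314819 - 1*(-1054/3) = 314819 + 1054/3 = 945511/3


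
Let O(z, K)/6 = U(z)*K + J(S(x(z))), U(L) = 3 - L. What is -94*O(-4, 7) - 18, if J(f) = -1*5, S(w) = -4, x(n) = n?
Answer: -24834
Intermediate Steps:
J(f) = -5
O(z, K) = -30 + 6*K*(3 - z) (O(z, K) = 6*((3 - z)*K - 5) = 6*(K*(3 - z) - 5) = 6*(-5 + K*(3 - z)) = -30 + 6*K*(3 - z))
-94*O(-4, 7) - 18 = -94*(-30 - 6*7*(-3 - 4)) - 18 = -94*(-30 - 6*7*(-7)) - 18 = -94*(-30 + 294) - 18 = -94*264 - 18 = -24816 - 18 = -24834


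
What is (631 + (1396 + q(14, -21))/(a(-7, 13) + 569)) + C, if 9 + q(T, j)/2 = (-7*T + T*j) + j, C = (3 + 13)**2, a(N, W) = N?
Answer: 249523/281 ≈ 887.98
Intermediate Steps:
C = 256 (C = 16**2 = 256)
q(T, j) = -18 - 14*T + 2*j + 2*T*j (q(T, j) = -18 + 2*((-7*T + T*j) + j) = -18 + 2*(j - 7*T + T*j) = -18 + (-14*T + 2*j + 2*T*j) = -18 - 14*T + 2*j + 2*T*j)
(631 + (1396 + q(14, -21))/(a(-7, 13) + 569)) + C = (631 + (1396 + (-18 - 14*14 + 2*(-21) + 2*14*(-21)))/(-7 + 569)) + 256 = (631 + (1396 + (-18 - 196 - 42 - 588))/562) + 256 = (631 + (1396 - 844)*(1/562)) + 256 = (631 + 552*(1/562)) + 256 = (631 + 276/281) + 256 = 177587/281 + 256 = 249523/281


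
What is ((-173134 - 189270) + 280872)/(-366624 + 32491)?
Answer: 81532/334133 ≈ 0.24401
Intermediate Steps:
((-173134 - 189270) + 280872)/(-366624 + 32491) = (-362404 + 280872)/(-334133) = -81532*(-1/334133) = 81532/334133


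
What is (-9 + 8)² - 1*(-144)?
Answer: 145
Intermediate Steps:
(-9 + 8)² - 1*(-144) = (-1)² + 144 = 1 + 144 = 145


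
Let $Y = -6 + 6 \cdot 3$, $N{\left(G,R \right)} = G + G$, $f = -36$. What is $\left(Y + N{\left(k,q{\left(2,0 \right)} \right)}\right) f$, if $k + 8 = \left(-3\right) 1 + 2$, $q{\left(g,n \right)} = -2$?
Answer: $216$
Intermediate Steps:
$k = -9$ ($k = -8 + \left(\left(-3\right) 1 + 2\right) = -8 + \left(-3 + 2\right) = -8 - 1 = -9$)
$N{\left(G,R \right)} = 2 G$
$Y = 12$ ($Y = -6 + 18 = 12$)
$\left(Y + N{\left(k,q{\left(2,0 \right)} \right)}\right) f = \left(12 + 2 \left(-9\right)\right) \left(-36\right) = \left(12 - 18\right) \left(-36\right) = \left(-6\right) \left(-36\right) = 216$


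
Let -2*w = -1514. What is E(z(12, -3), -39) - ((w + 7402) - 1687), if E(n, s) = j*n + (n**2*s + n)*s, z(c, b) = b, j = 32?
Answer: 7238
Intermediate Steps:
w = 757 (w = -1/2*(-1514) = 757)
E(n, s) = 32*n + s*(n + s*n**2) (E(n, s) = 32*n + (n**2*s + n)*s = 32*n + (s*n**2 + n)*s = 32*n + (n + s*n**2)*s = 32*n + s*(n + s*n**2))
E(z(12, -3), -39) - ((w + 7402) - 1687) = -3*(32 - 39 - 3*(-39)**2) - ((757 + 7402) - 1687) = -3*(32 - 39 - 3*1521) - (8159 - 1687) = -3*(32 - 39 - 4563) - 1*6472 = -3*(-4570) - 6472 = 13710 - 6472 = 7238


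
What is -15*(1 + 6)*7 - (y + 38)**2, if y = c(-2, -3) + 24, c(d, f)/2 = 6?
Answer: -6211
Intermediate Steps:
c(d, f) = 12 (c(d, f) = 2*6 = 12)
y = 36 (y = 12 + 24 = 36)
-15*(1 + 6)*7 - (y + 38)**2 = -15*(1 + 6)*7 - (36 + 38)**2 = -15*7*7 - 1*74**2 = -105*7 - 1*5476 = -1*735 - 5476 = -735 - 5476 = -6211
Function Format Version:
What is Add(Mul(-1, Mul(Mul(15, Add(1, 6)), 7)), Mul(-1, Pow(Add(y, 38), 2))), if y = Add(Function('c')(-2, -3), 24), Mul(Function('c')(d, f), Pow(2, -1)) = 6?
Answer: -6211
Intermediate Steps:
Function('c')(d, f) = 12 (Function('c')(d, f) = Mul(2, 6) = 12)
y = 36 (y = Add(12, 24) = 36)
Add(Mul(-1, Mul(Mul(15, Add(1, 6)), 7)), Mul(-1, Pow(Add(y, 38), 2))) = Add(Mul(-1, Mul(Mul(15, Add(1, 6)), 7)), Mul(-1, Pow(Add(36, 38), 2))) = Add(Mul(-1, Mul(Mul(15, 7), 7)), Mul(-1, Pow(74, 2))) = Add(Mul(-1, Mul(105, 7)), Mul(-1, 5476)) = Add(Mul(-1, 735), -5476) = Add(-735, -5476) = -6211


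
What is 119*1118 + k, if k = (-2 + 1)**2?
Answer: 133043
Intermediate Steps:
k = 1 (k = (-1)**2 = 1)
119*1118 + k = 119*1118 + 1 = 133042 + 1 = 133043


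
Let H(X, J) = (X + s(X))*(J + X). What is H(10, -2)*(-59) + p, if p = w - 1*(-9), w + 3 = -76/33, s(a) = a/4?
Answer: -194578/33 ≈ -5896.3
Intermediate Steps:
s(a) = a/4 (s(a) = a*(1/4) = a/4)
w = -175/33 (w = -3 - 76/33 = -175/33 ≈ -5.3030)
p = 122/33 (p = -175/33 - 1*(-9) = -175/33 + 9 = 122/33 ≈ 3.6970)
H(X, J) = 5*X*(J + X)/4 (H(X, J) = (X + X/4)*(J + X) = (5*X/4)*(J + X) = 5*X*(J + X)/4)
H(10, -2)*(-59) + p = ((5/4)*10*(-2 + 10))*(-59) + 122/33 = ((5/4)*10*8)*(-59) + 122/33 = 100*(-59) + 122/33 = -5900 + 122/33 = -194578/33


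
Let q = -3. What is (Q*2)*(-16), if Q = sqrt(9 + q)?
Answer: -32*sqrt(6) ≈ -78.384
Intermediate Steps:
Q = sqrt(6) (Q = sqrt(9 - 3) = sqrt(6) ≈ 2.4495)
(Q*2)*(-16) = (sqrt(6)*2)*(-16) = (2*sqrt(6))*(-16) = -32*sqrt(6)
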